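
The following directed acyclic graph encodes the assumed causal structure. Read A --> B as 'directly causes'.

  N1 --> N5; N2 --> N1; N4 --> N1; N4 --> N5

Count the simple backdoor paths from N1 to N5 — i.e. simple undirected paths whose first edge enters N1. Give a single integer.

A backdoor path from N1 to N5 is any simple undirected path whose first edge points into N1 (i.e. leaves N1 via a parent).
Parents of N1: {N2, N4}.
Enumerating:
  P1: N1 <- N4 -> N5
That exhausts the simple backdoor paths. Count: 1.

1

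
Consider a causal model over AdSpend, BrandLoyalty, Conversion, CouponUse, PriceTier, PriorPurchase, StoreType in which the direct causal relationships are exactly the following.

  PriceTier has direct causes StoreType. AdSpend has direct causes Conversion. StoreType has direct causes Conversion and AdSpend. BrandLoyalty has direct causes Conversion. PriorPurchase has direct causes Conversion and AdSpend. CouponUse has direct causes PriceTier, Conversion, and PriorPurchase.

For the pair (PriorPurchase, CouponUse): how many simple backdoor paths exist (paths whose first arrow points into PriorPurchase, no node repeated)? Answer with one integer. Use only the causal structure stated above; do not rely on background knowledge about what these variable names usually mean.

A backdoor path from PriorPurchase to CouponUse is any simple undirected path whose first edge points into PriorPurchase (i.e. leaves PriorPurchase via a parent).
Parents of PriorPurchase: {AdSpend, Conversion}.
Enumerating:
  P1: PriorPurchase <- Conversion -> AdSpend -> StoreType -> PriceTier -> CouponUse
  P2: PriorPurchase <- Conversion -> StoreType -> PriceTier -> CouponUse
  P3: PriorPurchase <- Conversion -> CouponUse
  P4: PriorPurchase <- AdSpend <- Conversion -> StoreType -> PriceTier -> CouponUse
  P5: PriorPurchase <- AdSpend <- Conversion -> CouponUse
  P6: PriorPurchase <- AdSpend -> StoreType <- Conversion -> CouponUse
  P7: PriorPurchase <- AdSpend -> StoreType -> PriceTier -> CouponUse
That exhausts the simple backdoor paths. Count: 7.

7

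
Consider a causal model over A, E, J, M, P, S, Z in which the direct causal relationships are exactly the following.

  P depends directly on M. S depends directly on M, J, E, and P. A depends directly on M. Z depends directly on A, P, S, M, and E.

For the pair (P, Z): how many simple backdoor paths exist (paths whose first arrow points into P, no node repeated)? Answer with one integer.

A backdoor path from P to Z is any simple undirected path whose first edge points into P (i.e. leaves P via a parent).
Parents of P: {M}.
Enumerating:
  P1: P <- M -> A -> Z
  P2: P <- M -> S <- E -> Z
  P3: P <- M -> S -> Z
  P4: P <- M -> Z
That exhausts the simple backdoor paths. Count: 4.

4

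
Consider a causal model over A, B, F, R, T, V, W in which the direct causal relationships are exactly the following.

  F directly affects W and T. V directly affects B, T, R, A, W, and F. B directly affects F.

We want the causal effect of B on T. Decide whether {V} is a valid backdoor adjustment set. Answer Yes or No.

Yes

Backdoor paths from B to T (paths whose first edge points into B):
  P1: B <- V -> F -> T
  P2: B <- V -> W <- F -> T
  P3: B <- V -> T
Condition 1 (no descendant of B in the set): holds — descendants of B are {F, T, W}; none are in {V}.
Condition 2 (every backdoor path blocked by {V}):
  P1: blocked at fork node V ∈ conditioning set.
  P2: blocked at fork node V ∈ conditioning set.
  P3: blocked at fork node V ∈ conditioning set.
{V} satisfies the backdoor criterion.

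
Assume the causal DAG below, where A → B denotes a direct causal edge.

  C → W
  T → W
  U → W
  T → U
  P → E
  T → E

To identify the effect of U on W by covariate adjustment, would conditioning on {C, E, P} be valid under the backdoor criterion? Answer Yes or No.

Backdoor paths from U to W (paths whose first edge points into U):
  P1: U <- T -> W
Condition 1 (no descendant of U in the set): holds — descendants of U are {W}; none are in {C, E, P}.
Condition 2 (every backdoor path blocked by {C, E, P}):
  P1: open — no interior node is in the conditioning set.
{C, E, P} does not satisfy the backdoor criterion.

No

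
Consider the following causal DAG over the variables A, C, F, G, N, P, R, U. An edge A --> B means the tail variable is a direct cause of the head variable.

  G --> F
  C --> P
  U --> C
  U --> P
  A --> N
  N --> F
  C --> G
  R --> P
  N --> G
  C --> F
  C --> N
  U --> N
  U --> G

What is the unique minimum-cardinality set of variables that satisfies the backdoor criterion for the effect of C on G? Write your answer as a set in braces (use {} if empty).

{U}

Variables eligible for adjustment (non-descendants of C, excluding C and G): {A, R, U}.
Backdoor paths from C to G:
  P1: C <- U -> N -> G
  P2: C <- U -> N -> F <- G
  P3: C <- U -> G
The empty set is not sufficient: P1 (C <- U -> N -> G) has no collider blocking it and no conditioned non-collider, so it is open.
Try {U}:
  P1: blocked at fork node U ∈ conditioning set.
  P2: blocked at fork node U ∈ conditioning set.
  P3: blocked at fork node U ∈ conditioning set.
{U} contains no descendant of C and blocks every backdoor path.
No other singleton works — e.g. {R} leaves P1 open — so {U} is the unique smallest valid adjustment set.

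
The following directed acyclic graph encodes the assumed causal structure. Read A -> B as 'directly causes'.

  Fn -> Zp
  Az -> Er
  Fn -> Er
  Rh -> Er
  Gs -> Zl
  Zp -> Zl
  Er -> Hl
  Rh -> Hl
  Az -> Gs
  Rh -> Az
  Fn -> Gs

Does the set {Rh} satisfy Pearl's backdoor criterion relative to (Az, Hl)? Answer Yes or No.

Backdoor paths from Az to Hl (paths whose first edge points into Az):
  P1: Az <- Rh -> Er -> Hl
  P2: Az <- Rh -> Hl
Condition 1 (no descendant of Az in the set): holds — descendants of Az are {Er, Gs, Hl, Zl}; none are in {Rh}.
Condition 2 (every backdoor path blocked by {Rh}):
  P1: blocked at fork node Rh ∈ conditioning set.
  P2: blocked at fork node Rh ∈ conditioning set.
{Rh} satisfies the backdoor criterion.

Yes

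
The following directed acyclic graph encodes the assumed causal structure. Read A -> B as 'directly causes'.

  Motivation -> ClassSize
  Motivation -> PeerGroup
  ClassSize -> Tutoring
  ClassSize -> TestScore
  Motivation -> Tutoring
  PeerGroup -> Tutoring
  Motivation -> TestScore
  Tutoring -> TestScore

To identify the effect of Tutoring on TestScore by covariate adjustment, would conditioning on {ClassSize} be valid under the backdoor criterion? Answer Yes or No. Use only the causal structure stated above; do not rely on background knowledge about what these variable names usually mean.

No

Backdoor paths from Tutoring to TestScore (paths whose first edge points into Tutoring):
  P1: Tutoring <- Motivation -> ClassSize -> TestScore
  P2: Tutoring <- Motivation -> TestScore
  P3: Tutoring <- ClassSize <- Motivation -> TestScore
  P4: Tutoring <- ClassSize -> TestScore
  P5: Tutoring <- PeerGroup <- Motivation -> ClassSize -> TestScore
  P6: Tutoring <- PeerGroup <- Motivation -> TestScore
Condition 1 (no descendant of Tutoring in the set): holds — descendants of Tutoring are {TestScore}; none are in {ClassSize}.
Condition 2 (every backdoor path blocked by {ClassSize}):
  P1: blocked at chain node ClassSize ∈ conditioning set.
  P2: open — no interior node is in the conditioning set.
  P3: blocked at chain node ClassSize ∈ conditioning set.
  P4: blocked at fork node ClassSize ∈ conditioning set.
  P5: blocked at chain node ClassSize ∈ conditioning set.
  P6: open — no interior node is in the conditioning set.
{ClassSize} does not satisfy the backdoor criterion.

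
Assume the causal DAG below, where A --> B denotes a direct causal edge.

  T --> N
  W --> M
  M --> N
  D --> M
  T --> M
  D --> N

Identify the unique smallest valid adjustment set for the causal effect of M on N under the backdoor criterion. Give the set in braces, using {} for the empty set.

{D, T}

Variables eligible for adjustment (non-descendants of M, excluding M and N): {D, T, W}.
Backdoor paths from M to N:
  P1: M <- D -> N
  P2: M <- T -> N
The empty set is not sufficient: P1 (M <- D -> N) has no collider blocking it and no conditioned non-collider, so it is open.
Try {D, T}:
  P1: blocked at fork node D ∈ conditioning set.
  P2: blocked at fork node T ∈ conditioning set.
{D, T} contains no descendant of M and blocks every backdoor path.
Every element of {D, T} is needed (dropping D leaves P1 open; dropping T leaves P2 open), so no proper subset is valid.
Among all size-2 subsets of the eligible variables, only {D, T} blocks every backdoor path, so it is the unique smallest valid adjustment set.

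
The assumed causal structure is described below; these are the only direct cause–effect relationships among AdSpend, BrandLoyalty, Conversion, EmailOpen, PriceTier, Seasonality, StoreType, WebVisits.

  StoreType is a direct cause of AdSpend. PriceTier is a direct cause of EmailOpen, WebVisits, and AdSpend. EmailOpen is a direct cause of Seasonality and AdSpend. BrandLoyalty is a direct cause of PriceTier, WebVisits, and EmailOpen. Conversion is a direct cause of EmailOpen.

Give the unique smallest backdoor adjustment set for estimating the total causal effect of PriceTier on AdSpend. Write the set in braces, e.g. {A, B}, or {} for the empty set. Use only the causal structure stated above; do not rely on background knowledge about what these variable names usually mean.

{BrandLoyalty}

Variables eligible for adjustment (non-descendants of PriceTier, excluding PriceTier and AdSpend): {BrandLoyalty, Conversion, StoreType}.
Backdoor paths from PriceTier to AdSpend:
  P1: PriceTier <- BrandLoyalty -> EmailOpen -> AdSpend
The empty set is not sufficient: P1 (PriceTier <- BrandLoyalty -> EmailOpen -> AdSpend) has no collider blocking it and no conditioned non-collider, so it is open.
Try {BrandLoyalty}:
  P1: blocked at fork node BrandLoyalty ∈ conditioning set.
{BrandLoyalty} contains no descendant of PriceTier and blocks every backdoor path.
No other singleton works — e.g. {StoreType} leaves P1 open — so {BrandLoyalty} is the unique smallest valid adjustment set.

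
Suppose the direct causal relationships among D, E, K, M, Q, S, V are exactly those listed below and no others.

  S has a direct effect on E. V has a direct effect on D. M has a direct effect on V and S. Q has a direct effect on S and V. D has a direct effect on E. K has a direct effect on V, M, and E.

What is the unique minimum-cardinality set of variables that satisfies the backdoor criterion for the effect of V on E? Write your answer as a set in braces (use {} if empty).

Variables eligible for adjustment (non-descendants of V, excluding V and E): {K, M, Q, S}.
Backdoor paths from V to E:
  P1: V <- K -> M -> S -> E
  P2: V <- K -> E
  P3: V <- Q -> S <- M <- K -> E
  P4: V <- Q -> S -> E
  P5: V <- M <- K -> E
  P6: V <- M -> S -> E
The empty set is not sufficient: P1 (V <- K -> M -> S -> E) has no collider blocking it and no conditioned non-collider, so it is open.
Try {K, S}:
  P1: blocked at fork node K ∈ conditioning set.
  P2: blocked at fork node K ∈ conditioning set.
  P3: blocked at fork node K ∈ conditioning set.
  P4: blocked at chain node S ∈ conditioning set.
  P5: blocked at fork node K ∈ conditioning set.
  P6: blocked at chain node S ∈ conditioning set.
{K, S} contains no descendant of V and blocks every backdoor path.
Every element of {K, S} is needed (dropping K leaves P2 open; dropping S leaves P4 open), so no proper subset is valid.
Among all size-2 subsets of the eligible variables, only {K, S} blocks every backdoor path, so it is the unique smallest valid adjustment set.

{K, S}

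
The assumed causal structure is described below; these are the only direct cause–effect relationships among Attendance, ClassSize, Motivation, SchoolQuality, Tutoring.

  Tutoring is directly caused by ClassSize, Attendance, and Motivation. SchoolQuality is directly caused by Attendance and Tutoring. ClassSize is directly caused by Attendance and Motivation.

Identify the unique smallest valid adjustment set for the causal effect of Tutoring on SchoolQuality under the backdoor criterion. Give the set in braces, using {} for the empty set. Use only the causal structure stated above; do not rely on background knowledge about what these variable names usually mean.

{Attendance}

Variables eligible for adjustment (non-descendants of Tutoring, excluding Tutoring and SchoolQuality): {Attendance, ClassSize, Motivation}.
Backdoor paths from Tutoring to SchoolQuality:
  P1: Tutoring <- Motivation -> ClassSize <- Attendance -> SchoolQuality
  P2: Tutoring <- Attendance -> SchoolQuality
  P3: Tutoring <- ClassSize <- Attendance -> SchoolQuality
The empty set is not sufficient: P2 (Tutoring <- Attendance -> SchoolQuality) has no collider blocking it and no conditioned non-collider, so it is open.
Try {Attendance}:
  P1: blocked at collider ClassSize (neither it nor any descendant is in the conditioning set).
  P2: blocked at fork node Attendance ∈ conditioning set.
  P3: blocked at fork node Attendance ∈ conditioning set.
{Attendance} contains no descendant of Tutoring and blocks every backdoor path.
No other singleton works — e.g. {Motivation} leaves P2 open — so {Attendance} is the unique smallest valid adjustment set.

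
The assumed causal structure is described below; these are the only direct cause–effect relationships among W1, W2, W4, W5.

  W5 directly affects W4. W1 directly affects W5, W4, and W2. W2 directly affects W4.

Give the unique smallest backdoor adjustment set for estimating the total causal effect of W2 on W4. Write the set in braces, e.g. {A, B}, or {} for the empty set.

{W1}

Variables eligible for adjustment (non-descendants of W2, excluding W2 and W4): {W1, W5}.
Backdoor paths from W2 to W4:
  P1: W2 <- W1 -> W5 -> W4
  P2: W2 <- W1 -> W4
The empty set is not sufficient: P1 (W2 <- W1 -> W5 -> W4) has no collider blocking it and no conditioned non-collider, so it is open.
Try {W1}:
  P1: blocked at fork node W1 ∈ conditioning set.
  P2: blocked at fork node W1 ∈ conditioning set.
{W1} contains no descendant of W2 and blocks every backdoor path.
No other singleton works — e.g. {W5} leaves P2 open — so {W1} is the unique smallest valid adjustment set.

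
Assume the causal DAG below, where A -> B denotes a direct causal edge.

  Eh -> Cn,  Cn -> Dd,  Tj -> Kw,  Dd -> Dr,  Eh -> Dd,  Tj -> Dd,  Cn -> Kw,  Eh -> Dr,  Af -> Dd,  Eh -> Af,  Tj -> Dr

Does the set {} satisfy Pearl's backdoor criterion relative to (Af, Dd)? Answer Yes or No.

No

Backdoor paths from Af to Dd (paths whose first edge points into Af):
  P1: Af <- Eh -> Cn -> Dd
  P2: Af <- Eh -> Cn -> Kw <- Tj -> Dd
  P3: Af <- Eh -> Cn -> Kw <- Tj -> Dr <- Dd
  P4: Af <- Eh -> Dd
  P5: Af <- Eh -> Dr <- Tj -> Dd
  P6: Af <- Eh -> Dr <- Tj -> Kw <- Cn -> Dd
  P7: Af <- Eh -> Dr <- Dd
Condition 1 (no descendant of Af in the set): holds — descendants of Af are {Dd, Dr}; none are in {}.
Condition 2 (every backdoor path blocked by {}):
  P1: open — no interior node is in the conditioning set.
  P2: blocked at collider Kw (neither it nor any descendant is in the conditioning set).
  P3: blocked at collider Kw (neither it nor any descendant is in the conditioning set).
  P4: open — no interior node is in the conditioning set.
  P5: blocked at collider Dr (neither it nor any descendant is in the conditioning set).
  P6: blocked at collider Dr (neither it nor any descendant is in the conditioning set).
  P7: blocked at collider Dr (neither it nor any descendant is in the conditioning set).
{} does not satisfy the backdoor criterion.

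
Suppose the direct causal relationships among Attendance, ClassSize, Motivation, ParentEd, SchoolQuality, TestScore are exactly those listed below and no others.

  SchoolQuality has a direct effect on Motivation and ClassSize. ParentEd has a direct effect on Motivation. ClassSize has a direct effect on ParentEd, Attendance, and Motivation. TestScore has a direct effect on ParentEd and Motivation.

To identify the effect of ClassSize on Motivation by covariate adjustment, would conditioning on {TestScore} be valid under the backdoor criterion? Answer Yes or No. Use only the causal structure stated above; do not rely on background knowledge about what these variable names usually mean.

No

Backdoor paths from ClassSize to Motivation (paths whose first edge points into ClassSize):
  P1: ClassSize <- SchoolQuality -> Motivation
Condition 1 (no descendant of ClassSize in the set): holds — descendants of ClassSize are {Attendance, Motivation, ParentEd}; none are in {TestScore}.
Condition 2 (every backdoor path blocked by {TestScore}):
  P1: open — no interior node is in the conditioning set.
{TestScore} does not satisfy the backdoor criterion.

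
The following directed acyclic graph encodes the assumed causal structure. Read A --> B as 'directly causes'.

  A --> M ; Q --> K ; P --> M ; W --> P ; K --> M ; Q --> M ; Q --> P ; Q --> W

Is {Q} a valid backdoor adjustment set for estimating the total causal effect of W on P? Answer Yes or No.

Backdoor paths from W to P (paths whose first edge points into W):
  P1: W <- Q -> P
  P2: W <- Q -> K -> M <- P
  P3: W <- Q -> M <- P
Condition 1 (no descendant of W in the set): holds — descendants of W are {M, P}; none are in {Q}.
Condition 2 (every backdoor path blocked by {Q}):
  P1: blocked at fork node Q ∈ conditioning set.
  P2: blocked at fork node Q ∈ conditioning set.
  P3: blocked at fork node Q ∈ conditioning set.
{Q} satisfies the backdoor criterion.

Yes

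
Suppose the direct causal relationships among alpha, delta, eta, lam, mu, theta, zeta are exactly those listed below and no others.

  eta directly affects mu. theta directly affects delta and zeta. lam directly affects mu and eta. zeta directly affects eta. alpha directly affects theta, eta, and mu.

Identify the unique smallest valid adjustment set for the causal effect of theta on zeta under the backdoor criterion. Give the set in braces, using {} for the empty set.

Variables eligible for adjustment (non-descendants of theta, excluding theta and zeta): {alpha, lam}.
Backdoor paths from theta to zeta:
  P1: theta <- alpha -> eta <- zeta
  P2: theta <- alpha -> mu <- lam -> eta <- zeta
  P3: theta <- alpha -> mu <- eta <- zeta
Each backdoor path contains an unconditioned collider, so every path is already blocked with the empty conditioning set:
  P1: blocked at collider eta (neither it nor any descendant is in the conditioning set).
  P2: blocked at collider mu (neither it nor any descendant is in the conditioning set).
  P3: blocked at collider mu (neither it nor any descendant is in the conditioning set).
The empty set is therefore the unique smallest valid set.

{}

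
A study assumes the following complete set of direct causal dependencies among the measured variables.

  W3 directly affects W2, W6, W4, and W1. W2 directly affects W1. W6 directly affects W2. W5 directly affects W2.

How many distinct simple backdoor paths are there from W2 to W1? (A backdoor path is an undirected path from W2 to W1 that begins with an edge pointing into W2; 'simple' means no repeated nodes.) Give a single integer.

A backdoor path from W2 to W1 is any simple undirected path whose first edge points into W2 (i.e. leaves W2 via a parent).
Parents of W2: {W3, W5, W6}.
Enumerating:
  P1: W2 <- W3 -> W1
  P2: W2 <- W6 <- W3 -> W1
That exhausts the simple backdoor paths. Count: 2.

2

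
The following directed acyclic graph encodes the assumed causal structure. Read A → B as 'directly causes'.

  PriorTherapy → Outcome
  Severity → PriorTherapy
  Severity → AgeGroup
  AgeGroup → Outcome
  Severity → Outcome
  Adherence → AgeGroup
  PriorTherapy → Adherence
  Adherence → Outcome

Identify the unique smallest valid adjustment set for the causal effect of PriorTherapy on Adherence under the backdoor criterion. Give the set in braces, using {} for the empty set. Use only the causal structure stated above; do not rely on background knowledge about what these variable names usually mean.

{}

Variables eligible for adjustment (non-descendants of PriorTherapy, excluding PriorTherapy and Adherence): {Severity}.
Backdoor paths from PriorTherapy to Adherence:
  P1: PriorTherapy <- Severity -> AgeGroup <- Adherence
  P2: PriorTherapy <- Severity -> AgeGroup -> Outcome <- Adherence
  P3: PriorTherapy <- Severity -> Outcome <- Adherence
  P4: PriorTherapy <- Severity -> Outcome <- AgeGroup <- Adherence
Each backdoor path contains an unconditioned collider, so every path is already blocked with the empty conditioning set:
  P1: blocked at collider AgeGroup (neither it nor any descendant is in the conditioning set).
  P2: blocked at collider Outcome (neither it nor any descendant is in the conditioning set).
  P3: blocked at collider Outcome (neither it nor any descendant is in the conditioning set).
  P4: blocked at collider Outcome (neither it nor any descendant is in the conditioning set).
The empty set is therefore the unique smallest valid set.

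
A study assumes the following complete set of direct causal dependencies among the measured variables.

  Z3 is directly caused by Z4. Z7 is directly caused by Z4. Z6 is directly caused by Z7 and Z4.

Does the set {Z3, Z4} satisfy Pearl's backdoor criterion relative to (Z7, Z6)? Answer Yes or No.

Backdoor paths from Z7 to Z6 (paths whose first edge points into Z7):
  P1: Z7 <- Z4 -> Z6
Condition 1 (no descendant of Z7 in the set): holds — descendants of Z7 are {Z6}; none are in {Z3, Z4}.
Condition 2 (every backdoor path blocked by {Z3, Z4}):
  P1: blocked at fork node Z4 ∈ conditioning set.
{Z3, Z4} satisfies the backdoor criterion.

Yes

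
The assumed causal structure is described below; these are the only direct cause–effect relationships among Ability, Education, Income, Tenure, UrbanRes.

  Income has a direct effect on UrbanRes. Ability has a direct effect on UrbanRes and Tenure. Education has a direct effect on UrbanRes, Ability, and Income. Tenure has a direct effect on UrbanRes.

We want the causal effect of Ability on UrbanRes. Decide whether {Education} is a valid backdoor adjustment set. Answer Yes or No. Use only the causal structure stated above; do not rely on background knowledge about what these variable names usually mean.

Yes

Backdoor paths from Ability to UrbanRes (paths whose first edge points into Ability):
  P1: Ability <- Education -> Income -> UrbanRes
  P2: Ability <- Education -> UrbanRes
Condition 1 (no descendant of Ability in the set): holds — descendants of Ability are {Tenure, UrbanRes}; none are in {Education}.
Condition 2 (every backdoor path blocked by {Education}):
  P1: blocked at fork node Education ∈ conditioning set.
  P2: blocked at fork node Education ∈ conditioning set.
{Education} satisfies the backdoor criterion.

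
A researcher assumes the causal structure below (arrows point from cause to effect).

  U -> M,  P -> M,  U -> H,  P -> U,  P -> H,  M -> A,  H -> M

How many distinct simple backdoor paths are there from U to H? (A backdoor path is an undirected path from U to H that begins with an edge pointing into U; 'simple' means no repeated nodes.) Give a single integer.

A backdoor path from U to H is any simple undirected path whose first edge points into U (i.e. leaves U via a parent).
Parents of U: {P}.
Enumerating:
  P1: U <- P -> H
  P2: U <- P -> M <- H
That exhausts the simple backdoor paths. Count: 2.

2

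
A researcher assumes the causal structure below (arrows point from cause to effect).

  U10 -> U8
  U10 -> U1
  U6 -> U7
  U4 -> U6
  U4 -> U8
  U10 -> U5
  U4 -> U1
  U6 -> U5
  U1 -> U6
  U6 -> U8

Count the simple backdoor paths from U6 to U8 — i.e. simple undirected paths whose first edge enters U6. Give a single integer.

4

A backdoor path from U6 to U8 is any simple undirected path whose first edge points into U6 (i.e. leaves U6 via a parent).
Parents of U6: {U1, U4}.
Enumerating:
  P1: U6 <- U4 -> U1 <- U10 -> U8
  P2: U6 <- U4 -> U8
  P3: U6 <- U1 <- U4 -> U8
  P4: U6 <- U1 <- U10 -> U8
That exhausts the simple backdoor paths. Count: 4.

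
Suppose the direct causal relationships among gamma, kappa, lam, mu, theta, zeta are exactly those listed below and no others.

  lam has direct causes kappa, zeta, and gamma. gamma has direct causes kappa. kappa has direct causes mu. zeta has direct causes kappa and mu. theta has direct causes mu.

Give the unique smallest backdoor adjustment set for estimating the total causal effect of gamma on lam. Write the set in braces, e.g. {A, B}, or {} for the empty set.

{kappa}

Variables eligible for adjustment (non-descendants of gamma, excluding gamma and lam): {kappa, mu, theta, zeta}.
Backdoor paths from gamma to lam:
  P1: gamma <- kappa <- mu -> zeta -> lam
  P2: gamma <- kappa -> zeta -> lam
  P3: gamma <- kappa -> lam
The empty set is not sufficient: P1 (gamma <- kappa <- mu -> zeta -> lam) has no collider blocking it and no conditioned non-collider, so it is open.
Try {kappa}:
  P1: blocked at chain node kappa ∈ conditioning set.
  P2: blocked at fork node kappa ∈ conditioning set.
  P3: blocked at fork node kappa ∈ conditioning set.
{kappa} contains no descendant of gamma and blocks every backdoor path.
No other singleton works — e.g. {mu} leaves P2 open — so {kappa} is the unique smallest valid adjustment set.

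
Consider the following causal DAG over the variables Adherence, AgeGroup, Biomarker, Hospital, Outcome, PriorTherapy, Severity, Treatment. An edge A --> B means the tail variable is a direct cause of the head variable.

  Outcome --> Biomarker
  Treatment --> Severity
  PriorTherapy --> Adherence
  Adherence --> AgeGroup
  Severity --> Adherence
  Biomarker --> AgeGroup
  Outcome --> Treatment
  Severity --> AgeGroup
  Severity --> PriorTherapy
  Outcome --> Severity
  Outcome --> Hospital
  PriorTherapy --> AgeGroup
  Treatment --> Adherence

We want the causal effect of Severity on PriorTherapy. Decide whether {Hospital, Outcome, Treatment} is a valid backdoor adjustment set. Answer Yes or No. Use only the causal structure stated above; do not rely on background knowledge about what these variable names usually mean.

Backdoor paths from Severity to PriorTherapy (paths whose first edge points into Severity):
  P1: Severity <- Outcome -> Treatment -> Adherence <- PriorTherapy
  P2: Severity <- Outcome -> Treatment -> Adherence -> AgeGroup <- PriorTherapy
  P3: Severity <- Outcome -> Biomarker -> AgeGroup <- PriorTherapy
  P4: Severity <- Outcome -> Biomarker -> AgeGroup <- Adherence <- PriorTherapy
  P5: Severity <- Treatment <- Outcome -> Biomarker -> AgeGroup <- PriorTherapy
  P6: Severity <- Treatment <- Outcome -> Biomarker -> AgeGroup <- Adherence <- PriorTherapy
  P7: Severity <- Treatment -> Adherence <- PriorTherapy
  P8: Severity <- Treatment -> Adherence -> AgeGroup <- PriorTherapy
Condition 1 (no descendant of Severity in the set): holds — descendants of Severity are {Adherence, AgeGroup, PriorTherapy}; none are in {Hospital, Outcome, Treatment}.
Condition 2 (every backdoor path blocked by {Hospital, Outcome, Treatment}):
  P1: blocked at fork node Outcome ∈ conditioning set.
  P2: blocked at fork node Outcome ∈ conditioning set.
  P3: blocked at fork node Outcome ∈ conditioning set.
  P4: blocked at fork node Outcome ∈ conditioning set.
  P5: blocked at chain node Treatment ∈ conditioning set.
  P6: blocked at chain node Treatment ∈ conditioning set.
  P7: blocked at fork node Treatment ∈ conditioning set.
  P8: blocked at fork node Treatment ∈ conditioning set.
{Hospital, Outcome, Treatment} satisfies the backdoor criterion.

Yes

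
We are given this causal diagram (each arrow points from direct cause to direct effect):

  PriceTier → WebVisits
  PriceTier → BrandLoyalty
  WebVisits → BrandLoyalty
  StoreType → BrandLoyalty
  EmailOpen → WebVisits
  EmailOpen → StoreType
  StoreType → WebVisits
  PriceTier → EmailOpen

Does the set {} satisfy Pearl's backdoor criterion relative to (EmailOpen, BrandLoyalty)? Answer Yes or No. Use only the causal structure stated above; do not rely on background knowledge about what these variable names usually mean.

No

Backdoor paths from EmailOpen to BrandLoyalty (paths whose first edge points into EmailOpen):
  P1: EmailOpen <- PriceTier -> WebVisits <- StoreType -> BrandLoyalty
  P2: EmailOpen <- PriceTier -> WebVisits -> BrandLoyalty
  P3: EmailOpen <- PriceTier -> BrandLoyalty
Condition 1 (no descendant of EmailOpen in the set): holds — descendants of EmailOpen are {BrandLoyalty, StoreType, WebVisits}; none are in {}.
Condition 2 (every backdoor path blocked by {}):
  P1: blocked at collider WebVisits (neither it nor any descendant is in the conditioning set).
  P2: open — no interior node is in the conditioning set.
  P3: open — no interior node is in the conditioning set.
{} does not satisfy the backdoor criterion.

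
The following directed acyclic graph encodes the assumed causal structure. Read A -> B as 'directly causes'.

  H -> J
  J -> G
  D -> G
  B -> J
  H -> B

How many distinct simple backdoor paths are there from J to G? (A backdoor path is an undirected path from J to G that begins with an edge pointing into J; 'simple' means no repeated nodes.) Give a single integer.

A backdoor path from J to G is any simple undirected path whose first edge points into J (i.e. leaves J via a parent).
Parents of J: {B, H}.
No simple path from any parent of J reaches G without revisiting J, so there are no backdoor paths.

0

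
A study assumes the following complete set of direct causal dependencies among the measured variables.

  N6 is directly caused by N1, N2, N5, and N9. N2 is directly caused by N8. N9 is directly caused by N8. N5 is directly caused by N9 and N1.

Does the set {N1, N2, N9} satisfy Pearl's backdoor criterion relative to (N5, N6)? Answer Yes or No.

Backdoor paths from N5 to N6 (paths whose first edge points into N5):
  P1: N5 <- N1 -> N6
  P2: N5 <- N9 <- N8 -> N2 -> N6
  P3: N5 <- N9 -> N6
Condition 1 (no descendant of N5 in the set): holds — descendants of N5 are {N6}; none are in {N1, N2, N9}.
Condition 2 (every backdoor path blocked by {N1, N2, N9}):
  P1: blocked at fork node N1 ∈ conditioning set.
  P2: blocked at chain node N9 ∈ conditioning set.
  P3: blocked at fork node N9 ∈ conditioning set.
{N1, N2, N9} satisfies the backdoor criterion.

Yes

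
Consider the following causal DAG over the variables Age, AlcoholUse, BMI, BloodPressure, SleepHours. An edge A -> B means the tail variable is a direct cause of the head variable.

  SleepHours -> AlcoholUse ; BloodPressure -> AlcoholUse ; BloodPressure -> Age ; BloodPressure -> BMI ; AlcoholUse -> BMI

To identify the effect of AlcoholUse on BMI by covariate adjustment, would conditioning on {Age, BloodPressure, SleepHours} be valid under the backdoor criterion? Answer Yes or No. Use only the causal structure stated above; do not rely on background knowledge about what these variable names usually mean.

Backdoor paths from AlcoholUse to BMI (paths whose first edge points into AlcoholUse):
  P1: AlcoholUse <- BloodPressure -> BMI
Condition 1 (no descendant of AlcoholUse in the set): holds — descendants of AlcoholUse are {BMI}; none are in {Age, BloodPressure, SleepHours}.
Condition 2 (every backdoor path blocked by {Age, BloodPressure, SleepHours}):
  P1: blocked at fork node BloodPressure ∈ conditioning set.
{Age, BloodPressure, SleepHours} satisfies the backdoor criterion.

Yes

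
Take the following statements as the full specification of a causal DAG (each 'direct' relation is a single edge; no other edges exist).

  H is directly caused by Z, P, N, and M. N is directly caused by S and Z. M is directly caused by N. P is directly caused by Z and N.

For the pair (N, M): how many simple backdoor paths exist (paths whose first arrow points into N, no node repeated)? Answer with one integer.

2

A backdoor path from N to M is any simple undirected path whose first edge points into N (i.e. leaves N via a parent).
Parents of N: {S, Z}.
Enumerating:
  P1: N <- Z -> P -> H <- M
  P2: N <- Z -> H <- M
That exhausts the simple backdoor paths. Count: 2.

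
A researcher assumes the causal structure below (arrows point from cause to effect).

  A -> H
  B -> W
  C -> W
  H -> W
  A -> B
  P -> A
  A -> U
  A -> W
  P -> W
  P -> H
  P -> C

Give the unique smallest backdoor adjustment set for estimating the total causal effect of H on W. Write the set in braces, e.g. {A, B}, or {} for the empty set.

{A, P}

Variables eligible for adjustment (non-descendants of H, excluding H and W): {A, B, C, P, U}.
Backdoor paths from H to W:
  P1: H <- P -> A -> B -> W
  P2: H <- P -> A -> W
  P3: H <- P -> C -> W
  P4: H <- P -> W
  P5: H <- A <- P -> C -> W
  P6: H <- A <- P -> W
  P7: H <- A -> B -> W
  P8: H <- A -> W
The empty set is not sufficient: P1 (H <- P -> A -> B -> W) has no collider blocking it and no conditioned non-collider, so it is open.
Try {A, P}:
  P1: blocked at fork node P ∈ conditioning set.
  P2: blocked at fork node P ∈ conditioning set.
  P3: blocked at fork node P ∈ conditioning set.
  P4: blocked at fork node P ∈ conditioning set.
  P5: blocked at chain node A ∈ conditioning set.
  P6: blocked at chain node A ∈ conditioning set.
  P7: blocked at fork node A ∈ conditioning set.
  P8: blocked at fork node A ∈ conditioning set.
{A, P} contains no descendant of H and blocks every backdoor path.
Every element of {A, P} is needed (dropping A leaves P7 open; dropping P leaves P3 open), so no proper subset is valid.
Among all size-2 subsets of the eligible variables, only {A, P} blocks every backdoor path, so it is the unique smallest valid adjustment set.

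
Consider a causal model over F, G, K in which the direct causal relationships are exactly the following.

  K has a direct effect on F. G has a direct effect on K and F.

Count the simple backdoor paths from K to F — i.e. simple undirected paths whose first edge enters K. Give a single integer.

1

A backdoor path from K to F is any simple undirected path whose first edge points into K (i.e. leaves K via a parent).
Parents of K: {G}.
Enumerating:
  P1: K <- G -> F
That exhausts the simple backdoor paths. Count: 1.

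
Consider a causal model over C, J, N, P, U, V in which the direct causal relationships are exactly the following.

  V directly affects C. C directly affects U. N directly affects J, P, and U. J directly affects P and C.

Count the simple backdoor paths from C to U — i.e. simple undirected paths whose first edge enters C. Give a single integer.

A backdoor path from C to U is any simple undirected path whose first edge points into C (i.e. leaves C via a parent).
Parents of C: {J, V}.
Enumerating:
  P1: C <- J <- N -> U
  P2: C <- J -> P <- N -> U
That exhausts the simple backdoor paths. Count: 2.

2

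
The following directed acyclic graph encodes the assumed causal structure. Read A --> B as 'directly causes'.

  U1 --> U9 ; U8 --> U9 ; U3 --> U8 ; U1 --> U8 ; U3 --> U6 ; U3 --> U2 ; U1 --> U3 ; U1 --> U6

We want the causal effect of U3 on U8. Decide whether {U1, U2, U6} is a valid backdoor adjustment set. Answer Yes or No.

No

Backdoor paths from U3 to U8 (paths whose first edge points into U3):
  P1: U3 <- U1 -> U8
  P2: U3 <- U1 -> U9 <- U8
Condition 1 (no descendant of U3 in the set): FAILS — U2 and U6 are descendants of U3.
Condition 2 (every backdoor path blocked by {U1, U2, U6}):
  P1: blocked at fork node U1 ∈ conditioning set.
  P2: blocked at fork node U1 ∈ conditioning set.
{U1, U2, U6} does not satisfy the backdoor criterion.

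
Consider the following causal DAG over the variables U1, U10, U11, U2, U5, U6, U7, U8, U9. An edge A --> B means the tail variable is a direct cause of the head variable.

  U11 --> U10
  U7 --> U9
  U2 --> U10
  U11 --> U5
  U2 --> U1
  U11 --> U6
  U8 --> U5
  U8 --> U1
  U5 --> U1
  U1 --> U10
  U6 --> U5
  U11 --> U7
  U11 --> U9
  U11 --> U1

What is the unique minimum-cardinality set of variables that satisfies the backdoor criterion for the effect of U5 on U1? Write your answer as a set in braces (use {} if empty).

{U11, U8}

Variables eligible for adjustment (non-descendants of U5, excluding U5 and U1): {U11, U2, U6, U7, U8, U9}.
Backdoor paths from U5 to U1:
  P1: U5 <- U11 -> U1
  P2: U5 <- U11 -> U10 <- U2 -> U1
  P3: U5 <- U11 -> U10 <- U1
  P4: U5 <- U6 <- U11 -> U1
  P5: U5 <- U6 <- U11 -> U10 <- U2 -> U1
  P6: U5 <- U6 <- U11 -> U10 <- U1
  P7: U5 <- U8 -> U1
The empty set is not sufficient: P1 (U5 <- U11 -> U1) has no collider blocking it and no conditioned non-collider, so it is open.
Try {U11, U8}:
  P1: blocked at fork node U11 ∈ conditioning set.
  P2: blocked at fork node U11 ∈ conditioning set.
  P3: blocked at fork node U11 ∈ conditioning set.
  P4: blocked at fork node U11 ∈ conditioning set.
  P5: blocked at fork node U11 ∈ conditioning set.
  P6: blocked at fork node U11 ∈ conditioning set.
  P7: blocked at fork node U8 ∈ conditioning set.
{U11, U8} contains no descendant of U5 and blocks every backdoor path.
Every element of {U11, U8} is needed (dropping U11 leaves P1 open; dropping U8 leaves P7 open), so no proper subset is valid.
Among all size-2 subsets of the eligible variables, only {U11, U8} blocks every backdoor path, so it is the unique smallest valid adjustment set.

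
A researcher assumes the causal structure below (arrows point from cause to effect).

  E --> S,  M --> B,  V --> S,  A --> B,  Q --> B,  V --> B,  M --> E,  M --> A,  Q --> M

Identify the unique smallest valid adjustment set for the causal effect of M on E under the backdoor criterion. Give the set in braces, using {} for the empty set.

Variables eligible for adjustment (non-descendants of M, excluding M and E): {Q, V}.
Backdoor paths from M to E:
  P1: M <- Q -> B <- V -> S <- E
Each backdoor path contains an unconditioned collider, so every path is already blocked with the empty conditioning set:
  P1: blocked at collider B (neither it nor any descendant is in the conditioning set).
The empty set is therefore the unique smallest valid set.

{}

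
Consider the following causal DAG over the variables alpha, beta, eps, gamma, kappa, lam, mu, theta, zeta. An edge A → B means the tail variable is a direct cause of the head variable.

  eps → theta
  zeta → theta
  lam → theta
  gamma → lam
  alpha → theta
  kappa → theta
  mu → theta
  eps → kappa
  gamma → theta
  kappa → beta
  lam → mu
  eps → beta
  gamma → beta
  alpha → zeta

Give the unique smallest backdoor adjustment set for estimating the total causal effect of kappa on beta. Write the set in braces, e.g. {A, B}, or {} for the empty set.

{eps}

Variables eligible for adjustment (non-descendants of kappa, excluding kappa and beta): {alpha, eps, gamma, lam, mu, zeta}.
Backdoor paths from kappa to beta:
  P1: kappa <- eps -> theta <- gamma -> beta
  P2: kappa <- eps -> theta <- lam <- gamma -> beta
  P3: kappa <- eps -> theta <- mu <- lam <- gamma -> beta
  P4: kappa <- eps -> beta
The empty set is not sufficient: P4 (kappa <- eps -> beta) has no collider blocking it and no conditioned non-collider, so it is open.
Try {eps}:
  P1: blocked at fork node eps ∈ conditioning set.
  P2: blocked at fork node eps ∈ conditioning set.
  P3: blocked at fork node eps ∈ conditioning set.
  P4: blocked at fork node eps ∈ conditioning set.
{eps} contains no descendant of kappa and blocks every backdoor path.
No other singleton works — e.g. {alpha} leaves P4 open — so {eps} is the unique smallest valid adjustment set.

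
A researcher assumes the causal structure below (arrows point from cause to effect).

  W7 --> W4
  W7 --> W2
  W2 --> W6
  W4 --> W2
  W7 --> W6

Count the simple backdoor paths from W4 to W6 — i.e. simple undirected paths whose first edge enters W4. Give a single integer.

2

A backdoor path from W4 to W6 is any simple undirected path whose first edge points into W4 (i.e. leaves W4 via a parent).
Parents of W4: {W7}.
Enumerating:
  P1: W4 <- W7 -> W2 -> W6
  P2: W4 <- W7 -> W6
That exhausts the simple backdoor paths. Count: 2.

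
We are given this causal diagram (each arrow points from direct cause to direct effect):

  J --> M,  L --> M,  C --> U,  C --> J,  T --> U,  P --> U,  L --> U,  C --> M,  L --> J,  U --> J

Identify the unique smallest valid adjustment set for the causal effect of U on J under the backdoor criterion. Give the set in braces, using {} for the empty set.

{C, L}

Variables eligible for adjustment (non-descendants of U, excluding U and J): {C, L, P, T}.
Backdoor paths from U to J:
  P1: U <- L -> J
  P2: U <- L -> M <- C -> J
  P3: U <- L -> M <- J
  P4: U <- C -> J
  P5: U <- C -> M <- L -> J
  P6: U <- C -> M <- J
The empty set is not sufficient: P1 (U <- L -> J) has no collider blocking it and no conditioned non-collider, so it is open.
Try {C, L}:
  P1: blocked at fork node L ∈ conditioning set.
  P2: blocked at fork node L ∈ conditioning set.
  P3: blocked at fork node L ∈ conditioning set.
  P4: blocked at fork node C ∈ conditioning set.
  P5: blocked at fork node C ∈ conditioning set.
  P6: blocked at fork node C ∈ conditioning set.
{C, L} contains no descendant of U and blocks every backdoor path.
Every element of {C, L} is needed (dropping C leaves P4 open; dropping L leaves P1 open), so no proper subset is valid.
Among all size-2 subsets of the eligible variables, only {C, L} blocks every backdoor path, so it is the unique smallest valid adjustment set.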